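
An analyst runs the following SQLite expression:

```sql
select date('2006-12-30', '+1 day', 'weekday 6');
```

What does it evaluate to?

Advancing 1 more day within December lands on 2006-12-31.
`weekday 6` advances to the next Saturday; 2006-12-31 is a Sunday, so it moves forward to 2007-01-06.

2007-01-06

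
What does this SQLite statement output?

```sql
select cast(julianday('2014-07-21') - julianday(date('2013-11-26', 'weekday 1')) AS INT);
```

`weekday 1` advances to the next Monday; 2013-11-26 is a Tuesday, so it moves forward to 2013-12-02.
29 days remain in December 2013 after the 2nd (31 − 2).
Full months from January 2014 through June 2014 contribute their day counts.
Then 21 days into July 2014.
Total: 29 + 31 + 28 + 31 + 30 + 31 + 30 + 21 = 231.

231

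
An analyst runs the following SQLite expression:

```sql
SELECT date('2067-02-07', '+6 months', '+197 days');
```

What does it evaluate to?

2068-02-20

Adding +6 months to 2067-02-07 gives 2067-08-07.
Applying '+197 days' to 2067-08-07: counting 197 days forward gives 2068-02-20.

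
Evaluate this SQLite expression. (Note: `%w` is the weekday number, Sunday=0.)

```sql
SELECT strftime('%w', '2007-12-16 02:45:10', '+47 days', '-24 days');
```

2

First apply '+47 days', '-24 days': 2007-12-16 02:45:10 → 2008-01-08 02:45:10.
2008-01-08 is a Tuesday; with Sunday=0 that is 2.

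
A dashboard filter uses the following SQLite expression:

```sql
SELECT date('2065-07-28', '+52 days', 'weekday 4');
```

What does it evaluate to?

2065-09-24

Applying '+52 days' to 2065-07-28: counting 52 days forward gives 2065-09-18.
`weekday 4` advances to the next Thursday; 2065-09-18 is a Friday, so it moves forward to 2065-09-24.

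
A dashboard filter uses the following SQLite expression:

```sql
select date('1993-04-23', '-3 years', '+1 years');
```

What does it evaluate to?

Adding -3 years to 1993-04-23 gives 1990-04-23.
Adding +1 year to 1990-04-23 gives 1991-04-23.

1991-04-23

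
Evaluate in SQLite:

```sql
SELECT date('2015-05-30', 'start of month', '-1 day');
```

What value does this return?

2015-04-30

`start of month` rewinds 2015-05-30 to 2015-05-01.
Going back 1 day from 2015-05-01 reaches 2015-04-30 (last day of April, 30 days).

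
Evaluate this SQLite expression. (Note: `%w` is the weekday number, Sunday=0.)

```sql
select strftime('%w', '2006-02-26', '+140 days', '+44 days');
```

First apply '+140 days', '+44 days': 2006-02-26 → 2006-08-29.
2006-08-29 is a Tuesday; with Sunday=0 that is 2.

2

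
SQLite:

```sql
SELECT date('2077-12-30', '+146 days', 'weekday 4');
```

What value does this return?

2078-05-26

Applying '+146 days' to 2077-12-30: counting 146 days forward gives 2078-05-25.
`weekday 4` advances to the next Thursday; 2078-05-25 is a Wednesday, so it moves forward to 2078-05-26.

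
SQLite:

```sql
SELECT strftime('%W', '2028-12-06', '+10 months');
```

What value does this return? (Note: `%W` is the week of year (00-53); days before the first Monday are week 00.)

First apply '+10 months': 2028-12-06 → 2029-10-06.
2029-10-06 is a Saturday. SQLite's %W counts Mondays since the year started; the result is 40.

40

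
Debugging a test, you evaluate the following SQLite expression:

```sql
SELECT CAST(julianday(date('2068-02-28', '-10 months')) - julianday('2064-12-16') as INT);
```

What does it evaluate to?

Adding -10 months to 2068-02-28 gives 2067-04-28.
15 days remain in December 2064 after the 16th (31 − 16).
Full months from January 2065 through March 2067 contribute their day counts.
Then 28 days into April 2067.
Total: 15 + 31 + 28 + 31 + 30 + 31 + 30 + 31 + 31 + 30 + 31 + 30 + 31 + 31 + 28 + 31 + 30 + 31 + 30 + 31 + 31 + 30 + 31 + 30 + 31 + 31 + 28 + 31 + 28 = 863.

863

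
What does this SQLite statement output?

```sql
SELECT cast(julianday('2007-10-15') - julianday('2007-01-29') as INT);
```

2 days remain in January 2007 after the 29th (31 − 29).
Full months from February 2007 through September 2007 contribute their day counts.
Then 15 days into October 2007.
Total: 2 + 28 + 31 + 30 + 31 + 30 + 31 + 31 + 30 + 15 = 259.

259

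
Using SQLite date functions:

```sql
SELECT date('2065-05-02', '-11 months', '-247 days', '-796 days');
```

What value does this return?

Adding -11 months to 2065-05-02 gives 2064-06-02.
Applying '-247 days' to 2064-06-02: counting 247 days back gives 2063-09-29.
Applying '-796 days' to 2063-09-29: counting 796 days back gives 2061-07-25.

2061-07-25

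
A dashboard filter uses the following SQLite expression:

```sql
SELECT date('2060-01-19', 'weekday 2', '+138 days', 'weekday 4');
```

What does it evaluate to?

`weekday 2` advances to the next Tuesday; 2060-01-19 is a Monday, so it moves forward to 2060-01-20.
Applying '+138 days' to 2060-01-20: counting 138 days forward gives 2060-06-06.
`weekday 4` advances to the next Thursday; 2060-06-06 is a Sunday, so it moves forward to 2060-06-10.

2060-06-10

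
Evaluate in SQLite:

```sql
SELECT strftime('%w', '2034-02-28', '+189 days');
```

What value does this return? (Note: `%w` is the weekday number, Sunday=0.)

2

First apply '+189 days': 2034-02-28 → 2034-09-05.
2034-09-05 is a Tuesday; with Sunday=0 that is 2.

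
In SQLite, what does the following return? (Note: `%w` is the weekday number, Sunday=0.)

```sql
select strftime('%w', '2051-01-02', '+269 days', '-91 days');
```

First apply '+269 days', '-91 days': 2051-01-02 → 2051-06-29.
2051-06-29 is a Thursday; with Sunday=0 that is 4.

4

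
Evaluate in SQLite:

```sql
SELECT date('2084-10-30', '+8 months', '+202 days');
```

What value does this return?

2086-01-18

Adding +8 months to 2084-10-30 gives 2085-06-30.
Applying '+202 days' to 2085-06-30: counting 202 days forward gives 2086-01-18.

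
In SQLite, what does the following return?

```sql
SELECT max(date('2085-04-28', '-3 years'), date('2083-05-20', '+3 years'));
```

2086-05-20

date('2085-04-28', '-3 years') → 2082-04-28.
date('2083-05-20', '+3 years') → 2086-05-20.
Later of the two is 2086-05-20.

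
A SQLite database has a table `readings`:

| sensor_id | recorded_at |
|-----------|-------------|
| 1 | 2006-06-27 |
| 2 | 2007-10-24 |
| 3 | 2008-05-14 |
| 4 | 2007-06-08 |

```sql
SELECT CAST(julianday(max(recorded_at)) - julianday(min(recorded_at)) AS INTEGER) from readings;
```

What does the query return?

MIN = 2006-06-27, MAX = 2008-05-14.
3 days remain in June 2006 after the 27th (30 − 27).
Full months from July 2006 through April 2008 contribute their day counts.
Then 14 days into May 2008.
Total: 3 + 31 + 31 + 30 + 31 + 30 + 31 + 31 + 28 + 31 + 30 + 31 + 30 + 31 + 31 + 30 + 31 + 30 + 31 + 31 + 29 + 31 + 30 + 14 = 687.

687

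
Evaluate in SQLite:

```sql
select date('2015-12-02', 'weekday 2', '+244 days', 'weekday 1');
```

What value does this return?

`weekday 2` advances to the next Tuesday; 2015-12-02 is a Wednesday, so it moves forward to 2015-12-08.
Applying '+244 days' to 2015-12-08: counting 244 days forward gives 2016-08-08.
`weekday 1` advances to the next Monday; 2016-08-08 is already a Monday, so it stays at 2016-08-08.

2016-08-08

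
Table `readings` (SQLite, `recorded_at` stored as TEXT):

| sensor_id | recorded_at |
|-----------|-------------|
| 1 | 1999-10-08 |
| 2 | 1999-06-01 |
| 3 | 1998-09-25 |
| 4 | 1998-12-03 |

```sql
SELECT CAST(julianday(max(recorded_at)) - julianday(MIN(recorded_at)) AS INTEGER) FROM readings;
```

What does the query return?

378

MIN = 1998-09-25, MAX = 1999-10-08.
5 days remain in September 1998 after the 25th (30 − 25).
Full months from October 1998 through September 1999 contribute their day counts.
Then 8 days into October 1999.
Total: 5 + 31 + 30 + 31 + 31 + 28 + 31 + 30 + 31 + 30 + 31 + 31 + 30 + 8 = 378.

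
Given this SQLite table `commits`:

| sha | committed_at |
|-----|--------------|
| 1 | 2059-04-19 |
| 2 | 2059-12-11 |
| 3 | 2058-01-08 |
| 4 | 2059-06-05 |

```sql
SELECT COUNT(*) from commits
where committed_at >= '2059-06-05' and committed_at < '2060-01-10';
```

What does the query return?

Rows in [2059-06-05, 2060-01-10): 2059-12-11, 2059-06-05 → 2 rows.

2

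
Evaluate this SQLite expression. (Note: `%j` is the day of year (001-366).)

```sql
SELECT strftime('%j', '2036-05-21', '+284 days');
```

First apply '+284 days': 2036-05-21 → 2037-03-01.
Day-of-year for 2037-03-01: days since 2037-01-01 inclusive = 60, zero-padded to 060.

060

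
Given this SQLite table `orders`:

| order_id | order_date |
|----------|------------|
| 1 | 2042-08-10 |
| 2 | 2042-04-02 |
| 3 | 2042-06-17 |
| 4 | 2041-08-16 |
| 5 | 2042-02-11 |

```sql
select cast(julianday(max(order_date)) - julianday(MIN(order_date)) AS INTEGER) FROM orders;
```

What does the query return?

359

MIN = 2041-08-16, MAX = 2042-08-10.
15 days remain in August 2041 after the 16th (31 − 16).
Full months from September 2041 through July 2042 contribute their day counts.
Then 10 days into August 2042.
Total: 15 + 30 + 31 + 30 + 31 + 31 + 28 + 31 + 30 + 31 + 30 + 31 + 10 = 359.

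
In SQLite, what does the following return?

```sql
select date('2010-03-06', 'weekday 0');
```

`weekday 0` advances to the next Sunday; 2010-03-06 is a Saturday, so it moves forward to 2010-03-07.

2010-03-07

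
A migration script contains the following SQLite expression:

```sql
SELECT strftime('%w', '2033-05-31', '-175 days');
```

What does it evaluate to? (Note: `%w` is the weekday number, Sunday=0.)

First apply '-175 days': 2033-05-31 → 2032-12-07.
2032-12-07 is a Tuesday; with Sunday=0 that is 2.

2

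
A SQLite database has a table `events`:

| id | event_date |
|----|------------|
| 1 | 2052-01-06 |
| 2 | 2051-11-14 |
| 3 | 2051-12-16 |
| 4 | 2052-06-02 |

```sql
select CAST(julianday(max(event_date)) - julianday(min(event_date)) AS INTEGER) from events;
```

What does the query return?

201

MIN = 2051-11-14, MAX = 2052-06-02.
16 days remain in November 2051 after the 14th (30 − 14).
Full months from December 2051 through May 2052 contribute their day counts.
Then 2 days into June 2052.
Total: 16 + 31 + 31 + 29 + 31 + 30 + 31 + 2 = 201.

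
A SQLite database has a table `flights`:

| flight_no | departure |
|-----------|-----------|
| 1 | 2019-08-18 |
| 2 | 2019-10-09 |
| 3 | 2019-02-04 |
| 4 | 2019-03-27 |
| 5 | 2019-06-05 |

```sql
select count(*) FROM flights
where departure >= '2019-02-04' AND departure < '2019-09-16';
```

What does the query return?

Rows in [2019-02-04, 2019-09-16): 2019-08-18, 2019-02-04, 2019-03-27, 2019-06-05 → 4 rows.

4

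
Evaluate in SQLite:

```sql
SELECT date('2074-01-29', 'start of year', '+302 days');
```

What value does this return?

`start of year` rewinds 2074-01-29 to 2074-01-01.
Applying '+302 days' to 2074-01-01: counting 302 days forward gives 2074-10-30.

2074-10-30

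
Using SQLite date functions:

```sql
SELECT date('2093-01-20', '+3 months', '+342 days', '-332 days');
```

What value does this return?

Adding +3 months to 2093-01-20 gives 2093-04-20.
Applying '+342 days' to 2093-04-20: counting 342 days forward gives 2094-03-28.
Applying '-332 days' to 2094-03-28: counting 332 days back gives 2093-04-30.

2093-04-30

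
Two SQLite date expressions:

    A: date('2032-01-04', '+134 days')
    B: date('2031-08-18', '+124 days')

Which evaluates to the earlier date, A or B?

B

A = 2032-05-17.
B = 2031-12-20.
B is earlier.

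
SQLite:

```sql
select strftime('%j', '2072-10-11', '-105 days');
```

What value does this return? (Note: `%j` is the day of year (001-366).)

180

First apply '-105 days': 2072-10-11 → 2072-06-28.
Day-of-year for 2072-06-28: days since 2072-01-01 inclusive = 180, zero-padded to 180.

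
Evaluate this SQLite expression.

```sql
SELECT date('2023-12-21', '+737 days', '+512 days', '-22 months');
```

Applying '+737 days' to 2023-12-21: counting 737 days forward gives 2025-12-27.
Applying '+512 days' to 2025-12-27: counting 512 days forward gives 2027-05-23.
Adding -22 months to 2027-05-23 gives 2025-07-23.

2025-07-23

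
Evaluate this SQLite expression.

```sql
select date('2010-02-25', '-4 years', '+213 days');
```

2006-09-26

Adding -4 years to 2010-02-25 gives 2006-02-25.
Applying '+213 days' to 2006-02-25: counting 213 days forward gives 2006-09-26.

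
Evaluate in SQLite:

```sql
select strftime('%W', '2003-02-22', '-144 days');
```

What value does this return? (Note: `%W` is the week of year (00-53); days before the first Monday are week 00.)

39

First apply '-144 days': 2003-02-22 → 2002-10-01.
2002-10-01 is a Tuesday. SQLite's %W counts Mondays since the year started; the result is 39.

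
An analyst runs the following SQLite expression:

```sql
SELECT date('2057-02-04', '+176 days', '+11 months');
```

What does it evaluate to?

Applying '+176 days' to 2057-02-04: counting 176 days forward gives 2057-07-30.
Adding +11 months to 2057-07-30 gives 2058-06-30.

2058-06-30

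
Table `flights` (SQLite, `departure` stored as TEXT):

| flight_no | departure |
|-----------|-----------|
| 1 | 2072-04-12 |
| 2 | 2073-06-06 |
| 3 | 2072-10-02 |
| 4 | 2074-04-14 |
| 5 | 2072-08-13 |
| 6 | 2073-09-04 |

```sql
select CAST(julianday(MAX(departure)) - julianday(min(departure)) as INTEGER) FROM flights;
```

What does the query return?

MIN = 2072-04-12, MAX = 2074-04-14.
18 days remain in April 2072 after the 12th (30 − 12).
Full months from May 2072 through March 2074 contribute their day counts.
Then 14 days into April 2074.
Total: 18 + 31 + 30 + 31 + 31 + 30 + 31 + 30 + 31 + 31 + 28 + 31 + 30 + 31 + 30 + 31 + 31 + 30 + 31 + 30 + 31 + 31 + 28 + 31 + 14 = 732.

732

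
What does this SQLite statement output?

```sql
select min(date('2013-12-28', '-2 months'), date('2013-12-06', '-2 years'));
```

2011-12-06

date('2013-12-28', '-2 months') → 2013-10-28.
date('2013-12-06', '-2 years') → 2011-12-06.
Earlier of the two is 2011-12-06.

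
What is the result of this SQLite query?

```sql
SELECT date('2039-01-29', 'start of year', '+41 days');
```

`start of year` rewinds 2039-01-29 to 2039-01-01.
Applying '+41 days' to 2039-01-01: counting 41 days forward gives 2039-02-11.

2039-02-11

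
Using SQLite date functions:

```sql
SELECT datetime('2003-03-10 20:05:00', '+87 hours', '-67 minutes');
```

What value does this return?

+87 hours from 2003-03-10 20:05:00 is 2003-03-14 11:05:00 (crosses midnight).
67 minutes = 1h 7m; -67 minutes from 2003-03-14 11:05:00 is 2003-03-14 09:58:00.

2003-03-14 09:58:00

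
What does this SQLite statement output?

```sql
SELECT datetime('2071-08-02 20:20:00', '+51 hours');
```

2071-08-04 23:20:00

+51 hours from 2071-08-02 20:20:00 is 2071-08-04 23:20:00 (crosses midnight).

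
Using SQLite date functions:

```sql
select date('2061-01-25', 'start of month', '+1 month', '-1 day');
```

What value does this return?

`start of month` rewinds 2061-01-25 to 2061-01-01.
Adding +1 month to 2061-01-01 gives 2061-02-01.
Going back 1 day from 2061-02-01 reaches 2061-01-31 (last day of January, 31 days).

2061-01-31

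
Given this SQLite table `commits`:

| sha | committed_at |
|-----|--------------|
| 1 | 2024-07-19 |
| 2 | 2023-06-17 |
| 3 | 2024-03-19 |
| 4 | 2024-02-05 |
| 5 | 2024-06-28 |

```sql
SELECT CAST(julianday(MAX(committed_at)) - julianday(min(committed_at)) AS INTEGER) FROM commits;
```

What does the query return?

398

MIN = 2023-06-17, MAX = 2024-07-19.
13 days remain in June 2023 after the 17th (30 − 17).
Full months from July 2023 through June 2024 contribute their day counts.
Then 19 days into July 2024.
Total: 13 + 31 + 31 + 30 + 31 + 30 + 31 + 31 + 29 + 31 + 30 + 31 + 30 + 19 = 398.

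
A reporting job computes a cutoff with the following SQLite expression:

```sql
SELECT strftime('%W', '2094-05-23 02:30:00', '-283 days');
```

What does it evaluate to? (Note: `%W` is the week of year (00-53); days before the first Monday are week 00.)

First apply '-283 days': 2094-05-23 02:30:00 → 2093-08-13 02:30:00.
2093-08-13 is a Thursday. SQLite's %W counts Mondays since the year started; the result is 32.

32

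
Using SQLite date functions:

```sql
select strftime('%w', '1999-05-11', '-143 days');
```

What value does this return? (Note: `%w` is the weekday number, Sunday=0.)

First apply '-143 days': 1999-05-11 → 1998-12-19.
1998-12-19 is a Saturday; with Sunday=0 that is 6.

6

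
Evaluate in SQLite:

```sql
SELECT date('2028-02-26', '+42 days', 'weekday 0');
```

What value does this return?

2028-04-09

Applying '+42 days' to 2028-02-26: counting 42 days forward gives 2028-04-08.
`weekday 0` advances to the next Sunday; 2028-04-08 is a Saturday, so it moves forward to 2028-04-09.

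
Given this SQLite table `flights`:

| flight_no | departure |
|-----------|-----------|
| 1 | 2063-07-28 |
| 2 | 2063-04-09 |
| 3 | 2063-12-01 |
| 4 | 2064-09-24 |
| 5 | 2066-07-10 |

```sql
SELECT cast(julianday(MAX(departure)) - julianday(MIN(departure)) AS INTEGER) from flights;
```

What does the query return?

MIN = 2063-04-09, MAX = 2066-07-10.
21 days remain in April 2063 after the 9th (30 − 9).
Full months from May 2063 through June 2066 contribute their day counts.
Then 10 days into July 2066.
Total: 21 + 31 + 30 + 31 + 31 + 30 + 31 + 30 + 31 + 31 + 29 + 31 + 30 + 31 + 30 + 31 + 31 + 30 + 31 + 30 + 31 + 31 + 28 + 31 + 30 + 31 + 30 + 31 + 31 + 30 + 31 + 30 + 31 + 31 + 28 + 31 + 30 + 31 + 30 + 10 = 1188.

1188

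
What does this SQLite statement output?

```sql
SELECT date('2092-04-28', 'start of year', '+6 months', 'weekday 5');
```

2092-07-04

`start of year` rewinds 2092-04-28 to 2092-01-01.
Adding +6 months to 2092-01-01 gives 2092-07-01.
`weekday 5` advances to the next Friday; 2092-07-01 is a Tuesday, so it moves forward to 2092-07-04.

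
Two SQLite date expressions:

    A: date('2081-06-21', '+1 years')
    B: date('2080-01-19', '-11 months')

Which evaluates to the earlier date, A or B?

A = 2082-06-21.
B = 2079-02-19.
B is earlier.

B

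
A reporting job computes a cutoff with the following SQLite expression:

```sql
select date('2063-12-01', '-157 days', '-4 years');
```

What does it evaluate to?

2059-06-27

Applying '-157 days' to 2063-12-01: counting 157 days back gives 2063-06-27.
Adding -4 years to 2063-06-27 gives 2059-06-27.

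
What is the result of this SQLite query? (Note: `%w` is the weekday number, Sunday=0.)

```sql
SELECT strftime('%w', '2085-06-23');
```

2085-06-23 is a Saturday; with Sunday=0 that is 6.

6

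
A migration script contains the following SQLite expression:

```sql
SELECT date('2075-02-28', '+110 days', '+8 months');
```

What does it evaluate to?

Applying '+110 days' to 2075-02-28: counting 110 days forward gives 2075-06-18.
Adding +8 months to 2075-06-18 gives 2076-02-18.

2076-02-18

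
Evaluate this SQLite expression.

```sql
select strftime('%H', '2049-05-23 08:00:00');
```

`%H` extracts the 2-digit hour (00-23): 08.

08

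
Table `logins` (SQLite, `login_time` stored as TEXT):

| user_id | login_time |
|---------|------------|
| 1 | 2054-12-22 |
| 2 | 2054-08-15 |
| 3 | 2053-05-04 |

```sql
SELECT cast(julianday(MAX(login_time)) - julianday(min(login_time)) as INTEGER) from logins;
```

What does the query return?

MIN = 2053-05-04, MAX = 2054-12-22.
27 days remain in May 2053 after the 4th (31 − 4).
Full months from June 2053 through November 2054 contribute their day counts.
Then 22 days into December 2054.
Total: 27 + 30 + 31 + 31 + 30 + 31 + 30 + 31 + 31 + 28 + 31 + 30 + 31 + 30 + 31 + 31 + 30 + 31 + 30 + 22 = 597.

597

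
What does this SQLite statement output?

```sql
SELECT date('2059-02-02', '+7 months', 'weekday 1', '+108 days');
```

Adding +7 months to 2059-02-02 gives 2059-09-02.
`weekday 1` advances to the next Monday; 2059-09-02 is a Tuesday, so it moves forward to 2059-09-08.
Applying '+108 days' to 2059-09-08: counting 108 days forward gives 2059-12-25.

2059-12-25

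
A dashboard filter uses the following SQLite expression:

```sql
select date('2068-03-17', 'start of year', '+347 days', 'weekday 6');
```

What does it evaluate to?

`start of year` rewinds 2068-03-17 to 2068-01-01.
Applying '+347 days' to 2068-01-01: counting 347 days forward gives 2068-12-13.
`weekday 6` advances to the next Saturday; 2068-12-13 is a Thursday, so it moves forward to 2068-12-15.

2068-12-15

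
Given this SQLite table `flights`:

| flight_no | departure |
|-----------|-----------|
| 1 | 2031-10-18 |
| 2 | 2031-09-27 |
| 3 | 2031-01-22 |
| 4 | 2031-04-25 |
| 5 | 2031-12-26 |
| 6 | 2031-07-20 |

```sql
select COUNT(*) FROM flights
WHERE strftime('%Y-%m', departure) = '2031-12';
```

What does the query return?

Rows with year-month 2031-12: 2031-12-26 → 1.

1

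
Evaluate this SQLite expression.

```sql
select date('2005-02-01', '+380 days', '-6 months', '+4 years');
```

Applying '+380 days' to 2005-02-01: counting 380 days forward gives 2006-02-16.
Adding -6 months to 2006-02-16 gives 2005-08-16.
Adding +4 years to 2005-08-16 gives 2009-08-16.

2009-08-16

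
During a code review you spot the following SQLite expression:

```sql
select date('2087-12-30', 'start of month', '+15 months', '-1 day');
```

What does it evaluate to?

2089-02-28

`start of month` rewinds 2087-12-30 to 2087-12-01.
Adding +15 months to 2087-12-01 gives 2089-03-01.
Going back 1 day from 2089-03-01 reaches 2089-02-28 (last day of February, 28 days).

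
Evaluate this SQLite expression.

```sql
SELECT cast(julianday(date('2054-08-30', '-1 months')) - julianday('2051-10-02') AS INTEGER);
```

1032

Adding -1 month to 2054-08-30 gives 2054-07-30.
29 days remain in October 2051 after the 2nd (31 − 2).
Full months from November 2051 through June 2054 contribute their day counts.
Then 30 days into July 2054.
Total: 29 + 30 + 31 + 31 + 29 + 31 + 30 + 31 + 30 + 31 + 31 + 30 + 31 + 30 + 31 + 31 + 28 + 31 + 30 + 31 + 30 + 31 + 31 + 30 + 31 + 30 + 31 + 31 + 28 + 31 + 30 + 31 + 30 + 30 = 1032.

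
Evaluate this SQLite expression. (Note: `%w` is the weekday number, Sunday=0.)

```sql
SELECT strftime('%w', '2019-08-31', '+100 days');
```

First apply '+100 days': 2019-08-31 → 2019-12-09.
2019-12-09 is a Monday; with Sunday=0 that is 1.

1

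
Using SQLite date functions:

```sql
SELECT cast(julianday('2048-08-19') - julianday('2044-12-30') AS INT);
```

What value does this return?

1328

1 day remains in December 2044 after the 30th (31 − 30).
Full months from January 2045 through July 2048 contribute their day counts.
Then 19 days into August 2048.
Total: 1 + 31 + 28 + 31 + 30 + 31 + 30 + 31 + 31 + 30 + 31 + 30 + 31 + 31 + 28 + 31 + 30 + 31 + 30 + 31 + 31 + 30 + 31 + 30 + 31 + 31 + 28 + 31 + 30 + 31 + 30 + 31 + 31 + 30 + 31 + 30 + 31 + 31 + 29 + 31 + 30 + 31 + 30 + 31 + 19 = 1328.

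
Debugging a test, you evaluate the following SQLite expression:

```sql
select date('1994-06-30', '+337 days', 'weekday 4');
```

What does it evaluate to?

Applying '+337 days' to 1994-06-30: counting 337 days forward gives 1995-06-02.
`weekday 4` advances to the next Thursday; 1995-06-02 is a Friday, so it moves forward to 1995-06-08.

1995-06-08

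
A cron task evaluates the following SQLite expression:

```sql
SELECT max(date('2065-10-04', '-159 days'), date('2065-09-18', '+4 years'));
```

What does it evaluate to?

2069-09-18

date('2065-10-04', '-159 days') → 2065-04-28.
date('2065-09-18', '+4 years') → 2069-09-18.
Later of the two is 2069-09-18.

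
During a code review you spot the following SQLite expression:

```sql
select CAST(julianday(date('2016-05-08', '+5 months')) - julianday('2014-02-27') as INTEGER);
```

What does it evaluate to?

954

Adding +5 months to 2016-05-08 gives 2016-10-08.
1 day remains in February 2014 after the 27th (28 − 27).
Full months from March 2014 through September 2016 contribute their day counts.
Then 8 days into October 2016.
Total: 1 + 31 + 30 + 31 + 30 + 31 + 31 + 30 + 31 + 30 + 31 + 31 + 28 + 31 + 30 + 31 + 30 + 31 + 31 + 30 + 31 + 30 + 31 + 31 + 29 + 31 + 30 + 31 + 30 + 31 + 31 + 30 + 8 = 954.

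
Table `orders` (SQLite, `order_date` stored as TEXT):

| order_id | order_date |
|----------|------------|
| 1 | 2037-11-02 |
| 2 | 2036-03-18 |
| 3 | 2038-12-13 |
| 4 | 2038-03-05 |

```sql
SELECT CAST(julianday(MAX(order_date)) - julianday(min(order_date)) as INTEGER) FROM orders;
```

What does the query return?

MIN = 2036-03-18, MAX = 2038-12-13.
13 days remain in March 2036 after the 18th (31 − 18).
Full months from April 2036 through November 2038 contribute their day counts.
Then 13 days into December 2038.
Total: 13 + 30 + 31 + 30 + 31 + 31 + 30 + 31 + 30 + 31 + 31 + 28 + 31 + 30 + 31 + 30 + 31 + 31 + 30 + 31 + 30 + 31 + 31 + 28 + 31 + 30 + 31 + 30 + 31 + 31 + 30 + 31 + 30 + 13 = 1000.

1000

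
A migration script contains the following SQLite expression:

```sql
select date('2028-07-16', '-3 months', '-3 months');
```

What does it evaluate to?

2028-01-16

Adding -3 months to 2028-07-16 gives 2028-04-16.
Adding -3 months to 2028-04-16 gives 2028-01-16.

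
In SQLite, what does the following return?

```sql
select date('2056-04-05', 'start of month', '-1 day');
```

`start of month` rewinds 2056-04-05 to 2056-04-01.
Going back 1 day from 2056-04-01 reaches 2056-03-31 (last day of March, 31 days).

2056-03-31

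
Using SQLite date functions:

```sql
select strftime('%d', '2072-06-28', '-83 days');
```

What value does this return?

First apply '-83 days': 2072-06-28 → 2072-04-06.
`%d` extracts the 2-digit day of month: 06.

06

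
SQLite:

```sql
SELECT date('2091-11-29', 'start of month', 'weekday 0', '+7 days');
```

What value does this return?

`start of month` rewinds 2091-11-29 to 2091-11-01.
`weekday 0` advances to the next Sunday; 2091-11-01 is a Thursday, so it moves forward to 2091-11-04.
Advancing 7 more days within November lands on 2091-11-11.

2091-11-11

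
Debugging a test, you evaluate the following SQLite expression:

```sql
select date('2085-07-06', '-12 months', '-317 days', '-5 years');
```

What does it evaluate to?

2078-08-24

Adding -12 months to 2085-07-06 gives 2084-07-06.
Applying '-317 days' to 2084-07-06: counting 317 days back gives 2083-08-24.
Adding -5 years to 2083-08-24 gives 2078-08-24.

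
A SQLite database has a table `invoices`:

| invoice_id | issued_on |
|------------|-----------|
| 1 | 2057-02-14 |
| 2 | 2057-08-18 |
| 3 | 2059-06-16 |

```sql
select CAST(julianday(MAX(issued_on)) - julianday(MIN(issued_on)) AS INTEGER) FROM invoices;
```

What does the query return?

852

MIN = 2057-02-14, MAX = 2059-06-16.
14 days remain in February 2057 after the 14th (28 − 14).
Full months from March 2057 through May 2059 contribute their day counts.
Then 16 days into June 2059.
Total: 14 + 31 + 30 + 31 + 30 + 31 + 31 + 30 + 31 + 30 + 31 + 31 + 28 + 31 + 30 + 31 + 30 + 31 + 31 + 30 + 31 + 30 + 31 + 31 + 28 + 31 + 30 + 31 + 16 = 852.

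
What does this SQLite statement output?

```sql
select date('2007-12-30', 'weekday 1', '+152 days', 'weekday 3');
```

2008-06-04

`weekday 1` advances to the next Monday; 2007-12-30 is a Sunday, so it moves forward to 2007-12-31.
Applying '+152 days' to 2007-12-31: counting 152 days forward gives 2008-05-31.
`weekday 3` advances to the next Wednesday; 2008-05-31 is a Saturday, so it moves forward to 2008-06-04.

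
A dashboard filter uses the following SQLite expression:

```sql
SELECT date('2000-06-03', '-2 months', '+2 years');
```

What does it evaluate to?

Adding -2 months to 2000-06-03 gives 2000-04-03.
Adding +2 years to 2000-04-03 gives 2002-04-03.

2002-04-03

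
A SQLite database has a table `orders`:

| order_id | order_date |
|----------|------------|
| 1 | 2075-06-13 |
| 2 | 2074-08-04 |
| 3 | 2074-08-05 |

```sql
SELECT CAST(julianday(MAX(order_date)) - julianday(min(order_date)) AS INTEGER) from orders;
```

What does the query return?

313

MIN = 2074-08-04, MAX = 2075-06-13.
27 days remain in August 2074 after the 4th (31 − 4).
Full months from September 2074 through May 2075 contribute their day counts.
Then 13 days into June 2075.
Total: 27 + 30 + 31 + 30 + 31 + 31 + 28 + 31 + 30 + 31 + 13 = 313.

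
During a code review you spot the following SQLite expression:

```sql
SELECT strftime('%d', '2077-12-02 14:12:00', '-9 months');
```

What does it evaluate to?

First apply '-9 months': 2077-12-02 14:12:00 → 2077-03-02 14:12:00.
`%d` extracts the 2-digit day of month: 02.

02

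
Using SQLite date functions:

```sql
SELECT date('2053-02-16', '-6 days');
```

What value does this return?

Going back 6 days within February lands on 2053-02-10.

2053-02-10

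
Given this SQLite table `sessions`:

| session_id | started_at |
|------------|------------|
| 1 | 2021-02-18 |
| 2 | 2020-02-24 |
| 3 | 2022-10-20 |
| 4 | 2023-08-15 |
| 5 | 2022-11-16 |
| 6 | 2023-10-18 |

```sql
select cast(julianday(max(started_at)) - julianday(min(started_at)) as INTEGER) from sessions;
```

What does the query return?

MIN = 2020-02-24, MAX = 2023-10-18.
5 days remain in February 2020 after the 24th (29 − 24).
Full months from March 2020 through September 2023 contribute their day counts.
Then 18 days into October 2023.
Total: 5 + 31 + 30 + 31 + 30 + 31 + 31 + 30 + 31 + 30 + 31 + 31 + 28 + 31 + 30 + 31 + 30 + 31 + 31 + 30 + 31 + 30 + 31 + 31 + 28 + 31 + 30 + 31 + 30 + 31 + 31 + 30 + 31 + 30 + 31 + 31 + 28 + 31 + 30 + 31 + 30 + 31 + 31 + 30 + 18 = 1332.

1332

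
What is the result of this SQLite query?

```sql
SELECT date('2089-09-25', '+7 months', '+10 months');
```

2091-02-25

Adding +7 months to 2089-09-25 gives 2090-04-25.
Adding +10 months to 2090-04-25 gives 2091-02-25.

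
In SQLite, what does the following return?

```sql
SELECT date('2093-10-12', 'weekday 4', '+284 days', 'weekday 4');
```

`weekday 4` advances to the next Thursday; 2093-10-12 is a Monday, so it moves forward to 2093-10-15.
Applying '+284 days' to 2093-10-15: counting 284 days forward gives 2094-07-26.
`weekday 4` advances to the next Thursday; 2094-07-26 is a Monday, so it moves forward to 2094-07-29.

2094-07-29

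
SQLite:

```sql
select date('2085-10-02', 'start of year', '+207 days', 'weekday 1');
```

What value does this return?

`start of year` rewinds 2085-10-02 to 2085-01-01.
Applying '+207 days' to 2085-01-01: counting 207 days forward gives 2085-07-27.
`weekday 1` advances to the next Monday; 2085-07-27 is a Friday, so it moves forward to 2085-07-30.

2085-07-30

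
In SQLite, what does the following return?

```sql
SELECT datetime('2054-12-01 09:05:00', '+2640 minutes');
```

2054-12-03 05:05:00

2640 minutes = 44h 0m; +2640 minutes from 2054-12-01 09:05:00 is 2054-12-03 05:05:00 (crosses midnight).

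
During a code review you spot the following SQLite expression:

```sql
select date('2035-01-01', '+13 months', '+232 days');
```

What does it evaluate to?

Adding +13 months to 2035-01-01 gives 2036-02-01.
Applying '+232 days' to 2036-02-01: counting 232 days forward gives 2036-09-20.

2036-09-20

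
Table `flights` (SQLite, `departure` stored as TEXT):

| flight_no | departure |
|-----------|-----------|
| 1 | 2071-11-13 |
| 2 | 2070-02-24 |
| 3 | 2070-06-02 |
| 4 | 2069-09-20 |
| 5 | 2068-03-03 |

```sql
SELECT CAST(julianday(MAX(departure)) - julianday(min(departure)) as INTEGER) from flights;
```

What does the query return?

1350

MIN = 2068-03-03, MAX = 2071-11-13.
28 days remain in March 2068 after the 3rd (31 − 3).
Full months from April 2068 through October 2071 contribute their day counts.
Then 13 days into November 2071.
Total: 28 + 30 + 31 + 30 + 31 + 31 + 30 + 31 + 30 + 31 + 31 + 28 + 31 + 30 + 31 + 30 + 31 + 31 + 30 + 31 + 30 + 31 + 31 + 28 + 31 + 30 + 31 + 30 + 31 + 31 + 30 + 31 + 30 + 31 + 31 + 28 + 31 + 30 + 31 + 30 + 31 + 31 + 30 + 31 + 13 = 1350.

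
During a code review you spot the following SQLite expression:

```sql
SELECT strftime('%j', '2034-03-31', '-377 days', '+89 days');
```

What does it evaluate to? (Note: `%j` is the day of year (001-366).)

First apply '-377 days', '+89 days': 2034-03-31 → 2033-06-16.
Day-of-year for 2033-06-16: days since 2033-01-01 inclusive = 167, zero-padded to 167.

167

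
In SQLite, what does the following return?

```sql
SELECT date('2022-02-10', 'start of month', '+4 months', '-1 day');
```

`start of month` rewinds 2022-02-10 to 2022-02-01.
Adding +4 months to 2022-02-01 gives 2022-06-01.
Going back 1 day from 2022-06-01 reaches 2022-05-31 (last day of May, 31 days).

2022-05-31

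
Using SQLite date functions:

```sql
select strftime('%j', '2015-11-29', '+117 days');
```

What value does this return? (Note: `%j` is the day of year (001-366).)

First apply '+117 days': 2015-11-29 → 2016-03-25.
Day-of-year for 2016-03-25: days since 2016-01-01 inclusive = 85, zero-padded to 085.

085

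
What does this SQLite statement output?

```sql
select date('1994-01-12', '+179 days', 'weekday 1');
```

1994-07-11

Applying '+179 days' to 1994-01-12: counting 179 days forward gives 1994-07-10.
`weekday 1` advances to the next Monday; 1994-07-10 is a Sunday, so it moves forward to 1994-07-11.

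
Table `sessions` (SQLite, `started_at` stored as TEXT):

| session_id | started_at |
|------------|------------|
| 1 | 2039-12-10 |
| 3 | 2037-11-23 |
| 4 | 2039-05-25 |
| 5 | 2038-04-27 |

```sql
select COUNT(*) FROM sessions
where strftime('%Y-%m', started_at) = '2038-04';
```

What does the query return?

1

Rows with year-month 2038-04: 2038-04-27 → 1.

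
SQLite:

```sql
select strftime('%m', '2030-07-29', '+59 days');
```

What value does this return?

First apply '+59 days': 2030-07-29 → 2030-09-26.
`%m` extracts the 2-digit month (01-12): 09.

09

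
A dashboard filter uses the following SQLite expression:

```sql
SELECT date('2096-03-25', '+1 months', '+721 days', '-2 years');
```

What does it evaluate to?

2096-04-16

Adding +1 month to 2096-03-25 gives 2096-04-25.
Applying '+721 days' to 2096-04-25: counting 721 days forward gives 2098-04-16.
Adding -2 years to 2098-04-16 gives 2096-04-16.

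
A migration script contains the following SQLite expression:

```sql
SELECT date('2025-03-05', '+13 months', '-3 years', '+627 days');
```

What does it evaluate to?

2024-12-22

Adding +13 months to 2025-03-05 gives 2026-04-05.
Adding -3 years to 2026-04-05 gives 2023-04-05.
Applying '+627 days' to 2023-04-05: counting 627 days forward gives 2024-12-22.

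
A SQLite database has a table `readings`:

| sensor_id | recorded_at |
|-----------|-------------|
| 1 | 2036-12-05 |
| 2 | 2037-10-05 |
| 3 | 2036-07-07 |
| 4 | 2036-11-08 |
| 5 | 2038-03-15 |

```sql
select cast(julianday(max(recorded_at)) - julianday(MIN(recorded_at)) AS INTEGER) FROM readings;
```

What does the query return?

616

MIN = 2036-07-07, MAX = 2038-03-15.
24 days remain in July 2036 after the 7th (31 − 7).
Full months from August 2036 through February 2038 contribute their day counts.
Then 15 days into March 2038.
Total: 24 + 31 + 30 + 31 + 30 + 31 + 31 + 28 + 31 + 30 + 31 + 30 + 31 + 31 + 30 + 31 + 30 + 31 + 31 + 28 + 15 = 616.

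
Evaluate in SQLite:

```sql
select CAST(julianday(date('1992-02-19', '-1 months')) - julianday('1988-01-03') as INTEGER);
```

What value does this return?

Adding -1 month to 1992-02-19 gives 1992-01-19.
28 days remain in January 1988 after the 3rd (31 − 3).
Full months from February 1988 through December 1991 contribute their day counts.
Then 19 days into January 1992.
Total: 28 + 29 + 31 + 30 + 31 + 30 + 31 + 31 + 30 + 31 + 30 + 31 + 31 + 28 + 31 + 30 + 31 + 30 + 31 + 31 + 30 + 31 + 30 + 31 + 31 + 28 + 31 + 30 + 31 + 30 + 31 + 31 + 30 + 31 + 30 + 31 + 31 + 28 + 31 + 30 + 31 + 30 + 31 + 31 + 30 + 31 + 30 + 31 + 19 = 1477.

1477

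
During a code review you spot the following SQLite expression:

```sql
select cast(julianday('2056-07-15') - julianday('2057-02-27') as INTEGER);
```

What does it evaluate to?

16 days remain in July 2056 after the 15th (31 − 15).
Full months from August 2056 through January 2057 contribute their day counts.
Then 27 days into February 2057.
Total: 16 + 31 + 30 + 31 + 30 + 31 + 31 + 27 = 227.
The subtraction is earlier − later, so the result is −227 → -227.

-227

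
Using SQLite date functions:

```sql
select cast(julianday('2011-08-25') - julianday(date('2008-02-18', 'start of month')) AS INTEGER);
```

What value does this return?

`start of month` rewinds 2008-02-18 to 2008-02-01.
28 days remain in February 2008 after the 1st (29 − 1).
Full months from March 2008 through July 2011 contribute their day counts.
Then 25 days into August 2011.
Total: 28 + 31 + 30 + 31 + 30 + 31 + 31 + 30 + 31 + 30 + 31 + 31 + 28 + 31 + 30 + 31 + 30 + 31 + 31 + 30 + 31 + 30 + 31 + 31 + 28 + 31 + 30 + 31 + 30 + 31 + 31 + 30 + 31 + 30 + 31 + 31 + 28 + 31 + 30 + 31 + 30 + 31 + 25 = 1301.

1301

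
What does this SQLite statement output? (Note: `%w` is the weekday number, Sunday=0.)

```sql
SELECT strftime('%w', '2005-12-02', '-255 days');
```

First apply '-255 days': 2005-12-02 → 2005-03-22.
2005-03-22 is a Tuesday; with Sunday=0 that is 2.

2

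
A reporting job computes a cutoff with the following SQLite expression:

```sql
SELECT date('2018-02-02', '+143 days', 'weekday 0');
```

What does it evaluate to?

Applying '+143 days' to 2018-02-02: counting 143 days forward gives 2018-06-25.
`weekday 0` advances to the next Sunday; 2018-06-25 is a Monday, so it moves forward to 2018-07-01.

2018-07-01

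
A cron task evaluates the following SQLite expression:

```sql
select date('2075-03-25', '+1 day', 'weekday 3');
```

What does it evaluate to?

2075-03-27

Advancing 1 more day within March lands on 2075-03-26.
`weekday 3` advances to the next Wednesday; 2075-03-26 is a Tuesday, so it moves forward to 2075-03-27.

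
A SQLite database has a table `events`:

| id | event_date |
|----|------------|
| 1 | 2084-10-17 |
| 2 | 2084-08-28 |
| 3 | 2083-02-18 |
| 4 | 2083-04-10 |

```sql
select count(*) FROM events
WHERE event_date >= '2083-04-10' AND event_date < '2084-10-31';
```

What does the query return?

3

Rows in [2083-04-10, 2084-10-31): 2084-10-17, 2084-08-28, 2083-04-10 → 3 rows.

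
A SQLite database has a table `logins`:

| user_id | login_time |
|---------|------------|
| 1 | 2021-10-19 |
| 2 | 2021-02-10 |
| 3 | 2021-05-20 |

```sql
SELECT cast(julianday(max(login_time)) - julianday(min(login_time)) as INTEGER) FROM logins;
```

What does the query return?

251

MIN = 2021-02-10, MAX = 2021-10-19.
18 days remain in February 2021 after the 10th (28 − 10).
Full months from March 2021 through September 2021 contribute their day counts.
Then 19 days into October 2021.
Total: 18 + 31 + 30 + 31 + 30 + 31 + 31 + 30 + 19 = 251.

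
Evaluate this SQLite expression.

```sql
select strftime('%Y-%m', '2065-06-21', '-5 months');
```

First apply '-5 months': 2065-06-21 → 2065-01-21.
`%Y-%m` extracts the year-month: 2065-01.

2065-01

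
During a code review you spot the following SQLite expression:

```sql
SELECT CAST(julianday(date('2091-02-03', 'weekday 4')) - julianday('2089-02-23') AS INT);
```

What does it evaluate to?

`weekday 4` advances to the next Thursday; 2091-02-03 is a Saturday, so it moves forward to 2091-02-08.
5 days remain in February 2089 after the 23rd (28 − 23).
Full months from March 2089 through January 2091 contribute their day counts.
Then 8 days into February 2091.
Total: 5 + 31 + 30 + 31 + 30 + 31 + 31 + 30 + 31 + 30 + 31 + 31 + 28 + 31 + 30 + 31 + 30 + 31 + 31 + 30 + 31 + 30 + 31 + 31 + 8 = 715.

715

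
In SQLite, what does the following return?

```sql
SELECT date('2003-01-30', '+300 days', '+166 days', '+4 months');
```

2004-09-10

Applying '+300 days' to 2003-01-30: counting 300 days forward gives 2003-11-26.
Applying '+166 days' to 2003-11-26: counting 166 days forward gives 2004-05-10.
Adding +4 months to 2004-05-10 gives 2004-09-10.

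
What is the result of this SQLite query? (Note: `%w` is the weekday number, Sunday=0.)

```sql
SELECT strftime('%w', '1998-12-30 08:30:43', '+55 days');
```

2

First apply '+55 days': 1998-12-30 08:30:43 → 1999-02-23 08:30:43.
1999-02-23 is a Tuesday; with Sunday=0 that is 2.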